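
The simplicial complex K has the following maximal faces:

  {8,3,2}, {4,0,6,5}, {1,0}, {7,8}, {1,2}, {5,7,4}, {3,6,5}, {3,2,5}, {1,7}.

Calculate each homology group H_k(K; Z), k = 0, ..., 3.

Take the total order 0 < 1 < 2 < 3 < 4 < 5 < 6 < 7 < 8 on the vertex set. Then K (dimension 3) consists of the simplices:

  0-simplices (9): [0], [1], [2], [3], [4], [5], [6], [7], [8]
  1-simplices (18): [0,1], [0,4], [0,5], [0,6], [1,2], [1,7], [2,3], [2,5], [2,8], [3,5], [3,6], [3,8], [4,5], [4,6], [4,7], [5,6], [5,7], [7,8]
  2-simplices (8): [0,4,5], [0,4,6], [0,5,6], [2,3,5], [2,3,8], [3,5,6], [4,5,6], [4,5,7]
  3-simplices (1): [0,4,5,6]

so the chain groups are C_0 ≅ Z^9, C_1 ≅ Z^18, C_2 ≅ Z^8, C_3 ≅ Z^1.

∂_1: C_1 → C_0 maps an edge to its endpoints' difference, ∂[p,q] = q − p. For instance
  ∂[2,3] = [3] − [2].
As a 9×18 matrix over Z this has rank 8, with invariant factors (1,1,1,1,1,1,1,1).

The boundary map ∂_2: C_2 → C_1 maps a triangle to the signed sum of its edges. For instance
  ∂[4,5,6] = [5,6] − [4,6] + [4,5],
  ∂[0,4,6] = [4,6] − [0,6] + [0,4].
This gives a 18×8 integer matrix of rank 7; reducing to Smith normal form yields diagonal entries (1,1,1,1,1,1,1).

Boundary ∂_3: C_3 → C_2 sends each 3-simplex σ to the alternating sum Σ_i (−1)^i (σ with its i-th vertex removed). For instance
  ∂[0,4,5,6] = [4,5,6] − [0,5,6] + [0,4,6] − [0,4,5].
The resulting 8×1 matrix has rank 1, and its Smith normal form has invariant factors (1).

From H_k ≅ ker(∂_k) / im(∂_{k+1}) we obtain:

  H_0: rank C_0 − rank ∂_1 = 9 − 8 = 1, and the invariant factors of ∂_1 are all 1, so H_0 = Z.
  H_1: rank ker ∂_1 − rank ∂_2 = (18 − 8) − 7 = 3, and the invariant factors of ∂_2 are all 1, so H_1 = Z^3.
  H_2: rank ker ∂_2 − rank ∂_3 = (8 − 7) − 1 = 0, and the invariant factors of ∂_3 are all 1, so H_2 = 0.
  H_3: rank ker ∂_3 − rank ∂_4 = (1 − 1) − 0 = 0, and there is no ∂_4, so H_3 = 0.

H_0 ≅ Z,  H_1 ≅ Z^3,  H_2 = 0,  H_3 = 0.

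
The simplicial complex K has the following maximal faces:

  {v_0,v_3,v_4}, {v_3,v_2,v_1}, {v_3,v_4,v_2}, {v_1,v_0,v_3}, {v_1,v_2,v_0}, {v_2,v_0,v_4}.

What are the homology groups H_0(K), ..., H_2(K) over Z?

H_0 = Z,  H_1 = 0,  H_2 = Z.

Fix the vertex order v_0 < v_1 < v_2 < v_3 < v_4 and write every simplex with vertices in increasing order. Then dim K = 2 and the simplices of K are:

  0-simplices (5): [v_0], [v_1], [v_2], [v_3], [v_4]
  1-simplices (9): [v_0,v_1], [v_0,v_2], [v_0,v_3], [v_0,v_4], [v_1,v_2], [v_1,v_3], [v_2,v_3], [v_2,v_4], [v_3,v_4]
  2-simplices (6): [v_0,v_1,v_2], [v_0,v_1,v_3], [v_0,v_2,v_4], [v_0,v_3,v_4], [v_1,v_2,v_3], [v_2,v_3,v_4]

giving chain groups C_0 ≅ Z^5, C_1 ≅ Z^9, C_2 ≅ Z^6.

∂_1: C_1 → C_0 sends each edge [p,q] (with p < q) to q − p. For instance
  ∂[v_3,v_4] = [v_4] − [v_3].
As a 5×9 matrix over Z this has rank 4, with invariant factors (1,1,1,1).

Boundary ∂_2: C_2 → C_1 maps a triangle to the signed sum of its edges. For instance
  ∂[v_0,v_1,v_3] = [v_1,v_3] − [v_0,v_3] + [v_0,v_1],
  ∂[v_0,v_1,v_2] = [v_1,v_2] − [v_0,v_2] + [v_0,v_1].
The resulting 9×6 matrix has rank 5, and its Smith normal form has invariant factors (1,1,1,1,1).

From H_k ≅ ker(∂_k) / im(∂_{k+1}) we obtain:

  H_0: rank C_0 − rank ∂_1 = 5 − 4 = 1, and the invariant factors of ∂_1 are all 1, so H_0 = Z.
  H_1: rank ker ∂_1 − rank ∂_2 = (9 − 4) − 5 = 0, and the invariant factors of ∂_2 are all 1, so H_1 = 0.
  H_2: rank ker ∂_2 − rank ∂_3 = (6 − 5) − 0 = 1, and there is no ∂_3, so H_2 = Z.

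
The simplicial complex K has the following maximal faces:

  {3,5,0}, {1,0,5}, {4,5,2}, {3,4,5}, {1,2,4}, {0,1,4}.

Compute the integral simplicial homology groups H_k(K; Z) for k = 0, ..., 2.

H_0 = Z,  H_1 = Z,  H_2 = 0.

K has 6 vertices, 12 edges, 6 triangles.
rank ∂_0 = 0, rank ∂_1 = 5 ⇒ b_0 = 6 − 0 − 5 = 1; all invariant factors of ∂_1 are 1 so no torsion. So H_0 ≅ Z.
rank ∂_1 = 5, rank ∂_2 = 6 ⇒ b_1 = 12 − 5 − 6 = 1; all invariant factors of ∂_2 are 1 so no torsion. So H_1 ≅ Z.
rank ∂_2 = 6, rank ∂_3 = 0 ⇒ b_2 = 6 − 6 − 0 = 0. So H_2 ≅ 0.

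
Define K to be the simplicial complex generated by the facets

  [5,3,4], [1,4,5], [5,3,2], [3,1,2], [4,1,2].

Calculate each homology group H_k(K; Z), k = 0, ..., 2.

H_0 ≅ Z,  H_1 ≅ Z,  H_2 = 0.

K has 5 vertices, 10 edges, 5 triangles.
rank ∂_0 = 0, rank ∂_1 = 4 ⇒ b_0 = 5 − 0 − 4 = 1; all invariant factors of ∂_1 are 1 so no torsion. So H_0 = Z.
rank ∂_1 = 4, rank ∂_2 = 5 ⇒ b_1 = 10 − 4 − 5 = 1; all invariant factors of ∂_2 are 1 so no torsion. So H_1 = Z.
rank ∂_2 = 5, rank ∂_3 = 0 ⇒ b_2 = 5 − 5 − 0 = 0. So H_2 = 0.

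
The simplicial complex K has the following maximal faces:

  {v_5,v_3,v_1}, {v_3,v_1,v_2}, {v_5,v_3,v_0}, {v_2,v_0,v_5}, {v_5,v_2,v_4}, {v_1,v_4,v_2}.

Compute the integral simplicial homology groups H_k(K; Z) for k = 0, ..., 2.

K has 6 vertices, 12 edges, 6 triangles.
rank ∂_0 = 0, rank ∂_1 = 5 ⇒ b_0 = 6 − 0 − 5 = 1; all invariant factors of ∂_1 are 1 so no torsion. So H_0 ≅ Z.
rank ∂_1 = 5, rank ∂_2 = 6 ⇒ b_1 = 12 − 5 − 6 = 1; all invariant factors of ∂_2 are 1 so no torsion. So H_1 ≅ Z.
rank ∂_2 = 6, rank ∂_3 = 0 ⇒ b_2 = 6 − 6 − 0 = 0. So H_2 ≅ 0.

H_0 ≅ Z,  H_1 ≅ Z,  H_2 = 0.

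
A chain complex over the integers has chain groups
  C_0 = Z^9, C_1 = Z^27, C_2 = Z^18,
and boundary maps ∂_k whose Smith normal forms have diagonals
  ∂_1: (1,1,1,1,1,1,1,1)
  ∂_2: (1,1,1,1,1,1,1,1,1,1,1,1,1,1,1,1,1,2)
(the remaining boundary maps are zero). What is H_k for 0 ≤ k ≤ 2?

H_0 ≅ Z,  H_1 ≅ Z ⊕ Z/2,  H_2 = 0.

H_0: b_0 = 9 − 0 − 8 = 1; torsion from ∂_1 factors > 1: none. So H_0 ≅ Z.
H_1: b_1 = 27 − 8 − 18 = 1; torsion from ∂_2 factors > 1: [2]. So H_1 ≅ Z ⊕ Z/2.
H_2: b_2 = 18 − 18 − 0 = 0; torsion from ∂_3 factors > 1: none. So H_2 ≅ 0.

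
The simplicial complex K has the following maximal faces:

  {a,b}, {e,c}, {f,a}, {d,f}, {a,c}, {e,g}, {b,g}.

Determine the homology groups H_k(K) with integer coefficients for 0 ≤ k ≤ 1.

H_0 ≅ Z,  H_1 ≅ Z.

We work with the vertex ordering a < b < c < d < e < f < g. The simplices of K, each written with vertices in increasing order, are:

  0-simplices (7): a, b, c, d, e, f, g
  1-simplices (7): ab, ac, af, bg, ce, df, eg

so the chain groups are C_0 ≅ Z^7, C_1 ≅ Z^7.

The boundary map ∂_1: C_1 → C_0 sends each edge [p,q] (with p < q) to q − p.
This gives a 7×7 integer matrix of rank 6; reducing to Smith normal form yields diagonal entries (1,1,1,1,1,1).

From H_k ≅ ker(∂_k) / im(∂_{k+1}) we obtain:

  H_0: rank C_0 − rank ∂_1 = 7 − 6 = 1, and the invariant factors of ∂_1 are all 1, so H_0 = Z.
  H_1: rank ker ∂_1 − rank ∂_2 = (7 − 6) − 0 = 1, and there is no ∂_2, so H_1 = Z.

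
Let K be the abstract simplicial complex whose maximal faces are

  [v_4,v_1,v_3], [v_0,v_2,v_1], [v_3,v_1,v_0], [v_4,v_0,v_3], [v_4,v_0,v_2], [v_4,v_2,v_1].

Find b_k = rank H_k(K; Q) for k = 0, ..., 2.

K has 5 vertices, 9 edges, 6 triangles.
rank ∂_0 = 0, rank ∂_1 = 4 ⇒ b_0 = 5 − 0 − 4 = 1; all invariant factors of ∂_1 are 1 so no torsion. So H_0 = Z.
rank ∂_1 = 4, rank ∂_2 = 5 ⇒ b_1 = 9 − 4 − 5 = 0; all invariant factors of ∂_2 are 1 so no torsion. So H_1 = 0.
rank ∂_2 = 5, rank ∂_3 = 0 ⇒ b_2 = 6 − 5 − 0 = 1. So H_2 = Z.

b_0 = 1, b_1 = 0, b_2 = 1.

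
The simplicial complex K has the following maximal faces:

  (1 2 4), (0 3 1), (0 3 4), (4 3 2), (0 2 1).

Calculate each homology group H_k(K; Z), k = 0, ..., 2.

H_0 ≅ Z,  H_1 ≅ Z,  H_2 = 0.

K has 5 vertices, 10 edges, 5 triangles.
rank ∂_0 = 0, rank ∂_1 = 4 ⇒ b_0 = 5 − 0 − 4 = 1; all invariant factors of ∂_1 are 1 so no torsion. So H_0 = Z.
rank ∂_1 = 4, rank ∂_2 = 5 ⇒ b_1 = 10 − 4 − 5 = 1; all invariant factors of ∂_2 are 1 so no torsion. So H_1 = Z.
rank ∂_2 = 5, rank ∂_3 = 0 ⇒ b_2 = 5 − 5 − 0 = 0. So H_2 = 0.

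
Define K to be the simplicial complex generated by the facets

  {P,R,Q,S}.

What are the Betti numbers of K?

Fix the vertex order P < Q < R < S and write every simplex with vertices in increasing order. Then dim K = 3 and the simplices of K are:

  0-simplices (4): P, Q, R, S
  1-simplices (6): PQ, PR, PS, QR, QS, RS
  2-simplices (4): PQR, PQS, PRS, QRS
  3-simplices (1): PQRS

giving chain groups C_0 ≅ Z^4, C_1 ≅ Z^6, C_2 ≅ Z^4, C_3 ≅ Z^1.

The boundary map ∂_1: C_1 → C_0 sends each edge [p,q] (with p < q) to q − p. For instance
  ∂QS = S − Q.
This gives a 4×6 integer matrix of rank 3; reducing to Smith normal form yields diagonal entries (1,1,1).

∂_2: C_2 → C_1 maps a triangle to the signed sum of its edges. For instance
  ∂PQS = QS − PS + PQ,
  ∂PQR = QR − PR + PQ.
This gives a 6×4 integer matrix of rank 3; reducing to Smith normal form yields diagonal entries (1,1,1).

∂_3: C_3 → C_2 sends each 3-simplex σ to the alternating sum Σ_i (−1)^i (σ with its i-th vertex removed). For instance
  ∂PQRS = QRS − PRS + PQS − PQR.
The resulting 4×1 matrix has rank 1, and its Smith normal form has invariant factors (1).

From H_k ≅ ker(∂_k) / im(∂_{k+1}) we obtain:

  H_0: rank C_0 − rank ∂_1 = 4 − 3 = 1, and the invariant factors of ∂_1 are all 1, so H_0 ≅ Z.
  H_1: rank ker ∂_1 − rank ∂_2 = (6 − 3) − 3 = 0, and the invariant factors of ∂_2 are all 1, so H_1 ≅ 0.
  H_2: rank ker ∂_2 − rank ∂_3 = (4 − 3) − 1 = 0, and the invariant factors of ∂_3 are all 1, so H_2 ≅ 0.
  H_3: rank ker ∂_3 − rank ∂_4 = (1 − 1) − 0 = 0, and there is no ∂_4, so H_3 ≅ 0.

Hence the Betti numbers are b_0 = 1, b_1 = 0, b_2 = 0, b_3 = 0.

b_0 = 1, b_1 = 0, b_2 = 0, b_3 = 0.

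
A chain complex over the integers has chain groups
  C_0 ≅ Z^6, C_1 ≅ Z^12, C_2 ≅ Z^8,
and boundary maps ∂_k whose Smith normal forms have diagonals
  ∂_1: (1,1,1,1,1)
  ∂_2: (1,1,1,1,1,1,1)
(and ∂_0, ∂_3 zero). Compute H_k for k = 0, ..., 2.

H_0: b_0 = 6 − 0 − 5 = 1; torsion from ∂_1 factors > 1: none. So H_0 ≅ Z.
H_1: b_1 = 12 − 5 − 7 = 0; torsion from ∂_2 factors > 1: none. So H_1 ≅ 0.
H_2: b_2 = 8 − 7 − 0 = 1; torsion from ∂_3 factors > 1: none. So H_2 ≅ Z.

H_0 ≅ Z,  H_1 = 0,  H_2 ≅ Z.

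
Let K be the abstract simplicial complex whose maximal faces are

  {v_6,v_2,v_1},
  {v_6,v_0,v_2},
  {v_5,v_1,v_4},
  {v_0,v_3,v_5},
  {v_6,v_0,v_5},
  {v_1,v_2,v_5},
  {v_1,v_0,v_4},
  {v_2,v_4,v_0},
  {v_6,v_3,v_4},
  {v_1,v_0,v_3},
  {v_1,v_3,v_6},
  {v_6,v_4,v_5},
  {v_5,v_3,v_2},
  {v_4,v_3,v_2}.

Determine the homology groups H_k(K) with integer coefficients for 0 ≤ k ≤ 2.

K has 7 vertices, 21 edges, 14 triangles.
rank ∂_0 = 0, rank ∂_1 = 6 ⇒ b_0 = 7 − 0 − 6 = 1; all invariant factors of ∂_1 are 1 so no torsion. So H_0 ≅ Z.
rank ∂_1 = 6, rank ∂_2 = 13 ⇒ b_1 = 21 − 6 − 13 = 2; all invariant factors of ∂_2 are 1 so no torsion. So H_1 ≅ Z^2.
rank ∂_2 = 13, rank ∂_3 = 0 ⇒ b_2 = 14 − 13 − 0 = 1. So H_2 ≅ Z.

H_0 = Z,  H_1 = Z^2,  H_2 = Z.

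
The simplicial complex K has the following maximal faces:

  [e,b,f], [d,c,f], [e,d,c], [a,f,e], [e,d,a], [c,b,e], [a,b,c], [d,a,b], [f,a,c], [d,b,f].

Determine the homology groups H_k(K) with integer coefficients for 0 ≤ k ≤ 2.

H_0 = Z,  H_1 = Z/2,  H_2 = 0.

Take the total order a < b < c < d < e < f on the vertex set. Then K (dimension 2) consists of the simplices:

  0-simplices (6): a, b, c, d, e, f
  1-simplices (15): ab, ac, ad, ae, af, bc, bd, be, bf, cd, ce, cf, de, df, ef
  2-simplices (10): abc, abd, acf, ade, aef, bce, bdf, bef, cde, cdf

giving chain groups C_0 ≅ Z^6, C_1 ≅ Z^15, C_2 ≅ Z^10.

Boundary ∂_1: C_1 → C_0 is given by ∂[p,q] = [q] − [p]. For instance
  ∂af = f − a.
The resulting 6×15 matrix has rank 5, and its Smith normal form has invariant factors (1,1,1,1,1).

∂_2: C_2 → C_1 acts by ∂[p,q,r] = [q,r] − [p,r] + [p,q]. For instance
  ∂cde = de − ce + cd,
  ∂cdf = df − cf + cd.
The resulting 15×10 matrix has rank 10, and its Smith normal form has invariant factors (1,1,1,1,1,1,1,1,1,2).

From H_k ≅ ker(∂_k) / im(∂_{k+1}) we obtain:

  H_0: rank C_0 − rank ∂_1 = 6 − 5 = 1, and the invariant factors of ∂_1 are all 1, so H_0 ≅ Z.
  H_1: rank ker ∂_1 − rank ∂_2 = (15 − 5) − 10 = 0, and ∂_2 has invariant factor 2 > 1, so H_1 ≅ Z/2.
  H_2: rank ker ∂_2 − rank ∂_3 = (10 − 10) − 0 = 0, and there is no ∂_3, so H_2 ≅ 0.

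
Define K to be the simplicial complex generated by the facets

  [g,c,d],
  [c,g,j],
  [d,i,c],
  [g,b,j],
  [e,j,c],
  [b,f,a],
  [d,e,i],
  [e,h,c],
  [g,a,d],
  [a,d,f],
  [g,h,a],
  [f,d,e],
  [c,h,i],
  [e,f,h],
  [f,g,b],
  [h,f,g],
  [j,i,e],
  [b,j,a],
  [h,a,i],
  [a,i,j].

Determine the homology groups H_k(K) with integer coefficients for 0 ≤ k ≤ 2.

Order the vertices as a < b < c < d < e < f < g < h < i < j. Listing each simplex with vertices in this order, K has dimension 2 with simplices:

  0-simplices (10): a, b, c, d, e, f, g, h, i, j
  1-simplices (30): ab, ad, af, ag, ah, ai, aj, bf, bg, bj, cd, ce, cg, ch, ci, cj, de, df, dg, di, ef, eh, ei, ej, fg, fh, gh, gj, hi, ij
  2-simplices (20): abf, abj, adf, adg, agh, ahi, aij, bfg, bgj, cdg, cdi, ceh, cej, cgj, chi, def, dei, efh, eij, fgh

so the chain groups are C_0 ≅ Z^10, C_1 ≅ Z^30, C_2 ≅ Z^20.

The boundary map ∂_1: C_1 → C_0 is given by ∂[p,q] = [q] − [p].
The resulting 10×30 matrix has rank 9, and its Smith normal form has invariant factors (1,1,1,1,1,1,1,1,1).

The boundary map ∂_2: C_2 → C_1 maps a triangle to the signed sum of its edges. For instance
  ∂dei = ei − di + de,
  ∂bfg = fg − bg + bf.
This gives a 30×20 integer matrix of rank 20; reducing to Smith normal form yields diagonal entries (1,1,1,1,1,1,1,1,1,1,1,1,1,1,1,1,1,1,1,2).

Now H_k = ker ∂_k / im ∂_{k+1}, so:

  H_0: rank C_0 − rank ∂_1 = 10 − 9 = 1, and the invariant factors of ∂_1 are all 1, so H_0 = Z.
  H_1: rank ker ∂_1 − rank ∂_2 = (30 − 9) − 20 = 1, and ∂_2 has invariant factor 2 > 1, so H_1 = Z ⊕ Z/2Z.
  H_2: rank ker ∂_2 − rank ∂_3 = (20 − 20) − 0 = 0, and there is no ∂_3, so H_2 = 0.

As a check, the Euler characteristic is 10 − 30 + 20 = 0, which agrees with 1 − 1 + 0 = 0.

H_0 = Z,  H_1 = Z ⊕ Z/2Z,  H_2 = 0.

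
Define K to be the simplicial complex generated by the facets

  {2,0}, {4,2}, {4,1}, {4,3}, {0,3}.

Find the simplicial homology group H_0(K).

Order the vertices as 0 < 1 < 2 < 3 < 4. Listing each simplex with vertices in this order, K has dimension 1 with simplices:

  0-simplices (5): [0], [1], [2], [3], [4]
  1-simplices (5): [0,2], [0,3], [1,4], [2,4], [3,4]

Hence C_0 ≅ Z^5, C_1 ≅ Z^5.

Boundary ∂_1: C_1 → C_0 maps an edge to its endpoints' difference, ∂[p,q] = q − p. For instance
  ∂[2,4] = [4] − [2].
As a 5×5 matrix over Z this has rank 4, with invariant factors (1,1,1,1).

Reading off H_k = ker ∂_k / im ∂_{k+1}:

  H_0: rank C_0 − rank ∂_1 = 5 − 4 = 1, and the invariant factors of ∂_1 are all 1, so H_0 = Z.

H_0 = Z.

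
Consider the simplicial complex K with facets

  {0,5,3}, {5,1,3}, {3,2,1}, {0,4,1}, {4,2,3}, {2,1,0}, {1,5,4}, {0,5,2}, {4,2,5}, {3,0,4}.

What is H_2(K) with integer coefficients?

H_2 = 0.

Take the total order 0 < 1 < 2 < 3 < 4 < 5 on the vertex set. Then K (dimension 2) consists of the simplices:

  0-simplices (6): [0], [1], [2], [3], [4], [5]
  1-simplices (15): [0,1], [0,2], [0,3], [0,4], [0,5], [1,2], [1,3], [1,4], [1,5], [2,3], [2,4], [2,5], [3,4], [3,5], [4,5]
  2-simplices (10): [0,1,2], [0,1,4], [0,2,5], [0,3,4], [0,3,5], [1,2,3], [1,3,5], [1,4,5], [2,3,4], [2,4,5]

so the chain groups are C_0 ≅ Z^6, C_1 ≅ Z^15, C_2 ≅ Z^10.

The boundary map ∂_1: C_1 → C_0 sends each edge [p,q] (with p < q) to q − p. For instance
  ∂[0,2] = [2] − [0].
The 6×15 boundary matrix has rank 5 and Smith normal form diag(1,1,1,1,1).

∂_2: C_2 → C_1 maps a triangle to the signed sum of its edges. For instance
  ∂[2,3,4] = [3,4] − [2,4] + [2,3],
  ∂[0,2,5] = [2,5] − [0,5] + [0,2].
This gives a 15×10 integer matrix of rank 10; reducing to Smith normal form yields diagonal entries (1,1,1,1,1,1,1,1,1,2).

Reading off H_k = ker ∂_k / im ∂_{k+1}:

  H_2: rank ker ∂_2 − rank ∂_3 = (10 − 10) − 0 = 0, and there is no ∂_3, so H_2 ≅ 0.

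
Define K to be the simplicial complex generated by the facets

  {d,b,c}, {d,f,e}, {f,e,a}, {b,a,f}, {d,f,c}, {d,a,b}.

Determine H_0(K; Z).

Order the vertices as a < b < c < d < e < f. Listing each simplex with vertices in this order, K has dimension 2 with simplices:

  0-simplices (6): a, b, c, d, e, f
  1-simplices (12): ab, ad, ae, af, bc, bd, bf, cd, cf, de, df, ef
  2-simplices (6): abd, abf, aef, bcd, cdf, def

so the chain groups are C_0 ≅ Z^6, C_1 ≅ Z^12, C_2 ≅ Z^6.

∂_1: C_1 → C_0 is given by ∂[p,q] = [q] − [p]. For instance
  ∂bc = c − b.
The resulting 6×12 matrix has rank 5, and its Smith normal form has invariant factors (1,1,1,1,1).

∂_2: C_2 → C_1 acts by ∂[p,q,r] = [q,r] − [p,r] + [p,q]. For instance
  ∂abf = bf − af + ab,
  ∂cdf = df − cf + cd.
The 12×6 boundary matrix has rank 6 and Smith normal form diag(1,1,1,1,1,1).

Computing H_k = (kernel of ∂_k) / (image of ∂_{k+1}):

  H_0: rank C_0 − rank ∂_1 = 6 − 5 = 1, and the invariant factors of ∂_1 are all 1, so H_0 = Z.

(K is a triangulation of the cylinder S^1 x I.)

H_0 = Z.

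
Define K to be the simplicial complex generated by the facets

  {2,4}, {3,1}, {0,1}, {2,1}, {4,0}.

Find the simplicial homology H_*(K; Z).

H_0 ≅ Z,  H_1 ≅ Z.

We work with the vertex ordering 0 < 1 < 2 < 3 < 4. The simplices of K, each written with vertices in increasing order, are:

  0-simplices (5): [0], [1], [2], [3], [4]
  1-simplices (5): [0,1], [0,4], [1,2], [1,3], [2,4]

so the chain groups are C_0 ≅ Z^5, C_1 ≅ Z^5.

The boundary map ∂_1: C_1 → C_0 sends each edge [p,q] (with p < q) to q − p.
This gives a 5×5 integer matrix of rank 4; reducing to Smith normal form yields diagonal entries (1,1,1,1).

Now H_k = ker ∂_k / im ∂_{k+1}, so:

  H_0: rank C_0 − rank ∂_1 = 5 − 4 = 1, and the invariant factors of ∂_1 are all 1, so H_0 ≅ Z.
  H_1: rank ker ∂_1 − rank ∂_2 = (5 − 4) − 0 = 1, and there is no ∂_2, so H_1 ≅ Z.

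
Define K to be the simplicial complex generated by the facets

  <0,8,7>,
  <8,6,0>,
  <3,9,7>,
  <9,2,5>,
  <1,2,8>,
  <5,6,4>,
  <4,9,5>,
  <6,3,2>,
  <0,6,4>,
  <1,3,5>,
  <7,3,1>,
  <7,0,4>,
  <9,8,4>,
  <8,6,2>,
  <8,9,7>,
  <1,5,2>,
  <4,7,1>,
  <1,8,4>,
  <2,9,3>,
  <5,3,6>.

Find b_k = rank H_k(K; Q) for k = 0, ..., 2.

b_0 = 1, b_1 = 1, b_2 = 0.

Fix the vertex order 0 < 1 < 2 < 3 < 4 < 5 < 6 < 7 < 8 < 9 and write every simplex with vertices in increasing order. Then dim K = 2 and the simplices of K are:

  0-simplices (10): [0], [1], [2], [3], [4], [5], [6], [7], [8], [9]
  1-simplices (30): (30 of them)
  2-simplices (20): (20 of them)

so the chain groups are C_0 ≅ Z^10, C_1 ≅ Z^30, C_2 ≅ Z^20.

Boundary ∂_1: C_1 → C_0 is given by ∂[p,q] = [q] − [p].
The 10×30 boundary matrix has rank 9 and Smith normal form diag(1,1,1,1,1,1,1,1,1).

∂_2: C_2 → C_1 acts by ∂[p,q,r] = [q,r] − [p,r] + [p,q]. For instance
  ∂[0,4,7] = [4,7] − [0,7] + [0,4],
  ∂[4,5,6] = [5,6] − [4,6] + [4,5].
As a 30×20 matrix over Z this has rank 20, with invariant factors (1,1,1,1,1,1,1,1,1,1,1,1,1,1,1,1,1,1,1,2).

Computing H_k = (kernel of ∂_k) / (image of ∂_{k+1}):

  H_0: rank C_0 − rank ∂_1 = 10 − 9 = 1, and the invariant factors of ∂_1 are all 1, so H_0 ≅ Z.
  H_1: rank ker ∂_1 − rank ∂_2 = (30 − 9) − 20 = 1, and ∂_2 has invariant factor 2 > 1, so H_1 ≅ Z ⊕ Z/2.
  H_2: rank ker ∂_2 − rank ∂_3 = (20 − 20) − 0 = 0, and there is no ∂_3, so H_2 ≅ 0.

(K is a triangulation of the Klein bottle.)

Hence the Betti numbers are b_0 = 1, b_1 = 1, b_2 = 0.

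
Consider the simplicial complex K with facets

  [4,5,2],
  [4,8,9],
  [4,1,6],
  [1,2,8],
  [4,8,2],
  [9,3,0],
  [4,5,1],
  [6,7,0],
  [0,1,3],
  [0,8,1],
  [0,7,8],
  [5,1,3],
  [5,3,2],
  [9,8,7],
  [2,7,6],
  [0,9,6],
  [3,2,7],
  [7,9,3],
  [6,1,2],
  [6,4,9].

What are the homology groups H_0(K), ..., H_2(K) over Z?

We work with the vertex ordering 0 < 1 < 2 < 3 < 4 < 5 < 6 < 7 < 8 < 9. The simplices of K, each written with vertices in increasing order, are:

  0-simplices (10): [0], [1], [2], [3], [4], [5], [6], [7], [8], [9]
  1-simplices (30): (30 of them)
  2-simplices (20): (20 of them)

Hence C_0 ≅ Z^10, C_1 ≅ Z^30, C_2 ≅ Z^20.

The boundary map ∂_1: C_1 → C_0 sends each edge [p,q] (with p < q) to q − p. For instance
  ∂[0,6] = [6] − [0].
The 10×30 boundary matrix has rank 9 and Smith normal form diag(1,1,1,1,1,1,1,1,1).

∂_2: C_2 → C_1 maps a triangle to the signed sum of its edges. For instance
  ∂[2,3,7] = [3,7] − [2,7] + [2,3],
  ∂[1,2,6] = [2,6] − [1,6] + [1,2].
The 30×20 boundary matrix has rank 20 and Smith normal form diag(1,1,1,1,1,1,1,1,1,1,1,1,1,1,1,1,1,1,1,2).

From H_k ≅ ker(∂_k) / im(∂_{k+1}) we obtain:

  H_0: rank C_0 − rank ∂_1 = 10 − 9 = 1, and the invariant factors of ∂_1 are all 1, so H_0 = Z.
  H_1: rank ker ∂_1 − rank ∂_2 = (30 − 9) − 20 = 1, and ∂_2 has invariant factor 2 > 1, so H_1 = Z ⊕ Z_2.
  H_2: rank ker ∂_2 − rank ∂_3 = (20 − 20) − 0 = 0, and there is no ∂_3, so H_2 = 0.

(K is a triangulation of the Klein bottle.)

H_0 ≅ Z,  H_1 ≅ Z ⊕ Z_2,  H_2 = 0.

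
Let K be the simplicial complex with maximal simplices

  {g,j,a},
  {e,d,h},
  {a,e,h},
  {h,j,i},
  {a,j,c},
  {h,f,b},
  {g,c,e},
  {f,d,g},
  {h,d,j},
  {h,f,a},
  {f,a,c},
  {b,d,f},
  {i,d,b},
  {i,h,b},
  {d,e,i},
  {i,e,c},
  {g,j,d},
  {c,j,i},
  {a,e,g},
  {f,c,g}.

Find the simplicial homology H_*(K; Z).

H_0 ≅ Z,  H_1 ≅ Z × Z/2,  H_2 = 0.

We work with the vertex ordering a < b < c < d < e < f < g < h < i < j. The simplices of K, each written with vertices in increasing order, are:

  0-simplices (10): a, b, c, d, e, f, g, h, i, j
  1-simplices (30): ac, ae, af, ag, ah, aj, bd, bf, bh, bi, ce, cf, cg, ci, cj, de, df, dg, dh, di, dj, eg, eh, ei, fg, fh, gj, hi, hj, ij
  2-simplices (20): acf, acj, aeg, aeh, afh, agj, bdf, bdi, bfh, bhi, ceg, cei, cfg, cij, deh, dei, dfg, dgj, dhj, hij

giving chain groups C_0 ≅ Z^10, C_1 ≅ Z^30, C_2 ≅ Z^20.

The boundary map ∂_1: C_1 → C_0 maps an edge to its endpoints' difference, ∂[p,q] = q − p. For instance
  ∂bd = d − b.
This gives a 10×30 integer matrix of rank 9; reducing to Smith normal form yields diagonal entries (1,1,1,1,1,1,1,1,1).

The boundary map ∂_2: C_2 → C_1 acts by ∂[p,q,r] = [q,r] − [p,r] + [p,q]. For instance
  ∂bhi = hi − bi + bh,
  ∂hij = ij − hj + hi.
The 30×20 boundary matrix has rank 20 and Smith normal form diag(1,1,1,1,1,1,1,1,1,1,1,1,1,1,1,1,1,1,1,2).

Now H_k = ker ∂_k / im ∂_{k+1}, so:

  H_0: rank C_0 − rank ∂_1 = 10 − 9 = 1, and the invariant factors of ∂_1 are all 1, so H_0 = Z.
  H_1: rank ker ∂_1 − rank ∂_2 = (30 − 9) − 20 = 1, and ∂_2 has invariant factor 2 > 1, so H_1 = Z × Z/2.
  H_2: rank ker ∂_2 − rank ∂_3 = (20 − 20) − 0 = 0, and there is no ∂_3, so H_2 = 0.

As a check, the Euler characteristic is 10 − 30 + 20 = 0, which agrees with 1 − 1 + 0 = 0.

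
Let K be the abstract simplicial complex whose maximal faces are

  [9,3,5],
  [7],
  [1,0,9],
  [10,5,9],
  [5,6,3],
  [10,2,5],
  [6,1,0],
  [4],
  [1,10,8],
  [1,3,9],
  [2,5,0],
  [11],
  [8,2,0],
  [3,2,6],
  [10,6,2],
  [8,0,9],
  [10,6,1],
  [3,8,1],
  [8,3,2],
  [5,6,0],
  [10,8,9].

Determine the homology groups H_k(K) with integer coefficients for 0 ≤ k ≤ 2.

Take the total order 0 < 1 < 2 < 3 < 4 < 5 < 6 < 7 < 8 < 9 < 10 < 11 on the vertex set. Then K (dimension 2) consists of the simplices:

  0-simplices (12): [0], [1], [2], [3], [4], [5], [6], [7], [8], [9], [10], [11]
  1-simplices (27): (27 of them)
  2-simplices (18): (18 of them)

Hence C_0 ≅ Z^12, C_1 ≅ Z^27, C_2 ≅ Z^18.

The boundary map ∂_1: C_1 → C_0 is given by ∂[p,q] = [q] − [p]. For instance
  ∂[8,9] = [9] − [8].
This gives a 12×27 integer matrix of rank 8; reducing to Smith normal form yields diagonal entries (1,1,1,1,1,1,1,1).

Boundary ∂_2: C_2 → C_1 maps a triangle to the signed sum of its edges. For instance
  ∂[1,6,10] = [6,10] − [1,10] + [1,6],
  ∂[2,5,10] = [5,10] − [2,10] + [2,5].
The resulting 27×18 matrix has rank 18, and its Smith normal form has invariant factors (1,1,1,1,1,1,1,1,1,1,1,1,1,1,1,1,1,2).

From H_k ≅ ker(∂_k) / im(∂_{k+1}) we obtain:

  H_0: rank C_0 − rank ∂_1 = 12 − 8 = 4, and the invariant factors of ∂_1 are all 1, so H_0 = Z^4.
  H_1: rank ker ∂_1 − rank ∂_2 = (27 − 8) − 18 = 1, and ∂_2 has invariant factor 2 > 1, so H_1 = Z ⊕ Z/2Z.
  H_2: rank ker ∂_2 − rank ∂_3 = (18 − 18) − 0 = 0, and there is no ∂_3, so H_2 = 0.

As a check, the Euler characteristic is 12 − 27 + 18 = 3, which agrees with 4 − 1 + 0 = 3.

H_0 = Z^4,  H_1 = Z ⊕ Z/2Z,  H_2 = 0.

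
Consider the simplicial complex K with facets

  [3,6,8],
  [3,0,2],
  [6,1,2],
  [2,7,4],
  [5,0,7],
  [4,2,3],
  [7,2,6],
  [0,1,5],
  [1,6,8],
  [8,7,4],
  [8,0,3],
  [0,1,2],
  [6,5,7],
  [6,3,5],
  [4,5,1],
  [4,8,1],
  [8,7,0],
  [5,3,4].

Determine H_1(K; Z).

We work with the vertex ordering 0 < 1 < 2 < 3 < 4 < 5 < 6 < 7 < 8. The simplices of K, each written with vertices in increasing order, are:

  0-simplices (9): [0], [1], [2], [3], [4], [5], [6], [7], [8]
  1-simplices (27): (27 of them)
  2-simplices (18): [0,1,2], [0,1,5], [0,2,3], [0,3,8], [0,5,7], [0,7,8], [1,2,6], [1,4,5], [1,4,8], [1,6,8], [2,3,4], [2,4,7], [2,6,7], [3,4,5], [3,5,6], [3,6,8], [4,7,8], [5,6,7]

Hence C_0 ≅ Z^9, C_1 ≅ Z^27, C_2 ≅ Z^18.

The boundary map ∂_1: C_1 → C_0 maps an edge to its endpoints' difference, ∂[p,q] = q − p. For instance
  ∂[4,7] = [7] − [4].
The 9×27 boundary matrix has rank 8 and Smith normal form diag(1,1,1,1,1,1,1,1).

Boundary ∂_2: C_2 → C_1 sends each 2-simplex [p,q,r] to [q,r] − [p,r] + [p,q]. For instance
  ∂[2,6,7] = [6,7] − [2,7] + [2,6],
  ∂[0,1,2] = [1,2] − [0,2] + [0,1].
As a 27×18 matrix over Z this has rank 17, with invariant factors (1,1,1,1,1,1,1,1,1,1,1,1,1,1,1,1,1).

Now H_k = ker ∂_k / im ∂_{k+1}, so:

  H_1: rank ker ∂_1 − rank ∂_2 = (27 − 8) − 17 = 2, and the invariant factors of ∂_2 are all 1, so H_1 = Z^2.

(K is a triangulation of the torus T^2.)

H_1 ≅ Z^2.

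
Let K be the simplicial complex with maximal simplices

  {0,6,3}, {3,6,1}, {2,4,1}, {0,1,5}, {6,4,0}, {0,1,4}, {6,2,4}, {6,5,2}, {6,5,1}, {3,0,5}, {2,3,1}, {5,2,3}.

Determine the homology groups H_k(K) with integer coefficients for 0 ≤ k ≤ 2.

We work with the vertex ordering 0 < 1 < 2 < 3 < 4 < 5 < 6. The simplices of K, each written with vertices in increasing order, are:

  0-simplices (7): [0], [1], [2], [3], [4], [5], [6]
  1-simplices (18): [0,1], [0,3], [0,4], [0,5], [0,6], [1,2], [1,3], [1,4], [1,5], [1,6], [2,3], [2,4], [2,5], [2,6], [3,5], [3,6], [4,6], [5,6]
  2-simplices (12): [0,1,4], [0,1,5], [0,3,5], [0,3,6], [0,4,6], [1,2,3], [1,2,4], [1,3,6], [1,5,6], [2,3,5], [2,4,6], [2,5,6]

giving chain groups C_0 ≅ Z^7, C_1 ≅ Z^18, C_2 ≅ Z^12.

The boundary map ∂_1: C_1 → C_0 maps an edge to its endpoints' difference, ∂[p,q] = q − p. For instance
  ∂[1,3] = [3] − [1].
This gives a 7×18 integer matrix of rank 6; reducing to Smith normal form yields diagonal entries (1,1,1,1,1,1).

The boundary map ∂_2: C_2 → C_1 maps a triangle to the signed sum of its edges. For instance
  ∂[2,4,6] = [4,6] − [2,6] + [2,4],
  ∂[2,5,6] = [5,6] − [2,6] + [2,5].
This gives a 18×12 integer matrix of rank 12; reducing to Smith normal form yields diagonal entries (1,1,1,1,1,1,1,1,1,1,1,2).

From H_k ≅ ker(∂_k) / im(∂_{k+1}) we obtain:

  H_0: rank C_0 − rank ∂_1 = 7 − 6 = 1, and the invariant factors of ∂_1 are all 1, so H_0 ≅ Z.
  H_1: rank ker ∂_1 − rank ∂_2 = (18 − 6) − 12 = 0, and ∂_2 has invariant factor 2 > 1, so H_1 ≅ Z/2Z.
  H_2: rank ker ∂_2 − rank ∂_3 = (12 − 12) − 0 = 0, and there is no ∂_3, so H_2 ≅ 0.

As a check, the Euler characteristic is 7 − 18 + 12 = 1, which agrees with 1 − 0 + 0 = 1.
(K is a triangulation of the real projective plane RP^2.)

H_0 ≅ Z,  H_1 ≅ Z/2Z,  H_2 = 0.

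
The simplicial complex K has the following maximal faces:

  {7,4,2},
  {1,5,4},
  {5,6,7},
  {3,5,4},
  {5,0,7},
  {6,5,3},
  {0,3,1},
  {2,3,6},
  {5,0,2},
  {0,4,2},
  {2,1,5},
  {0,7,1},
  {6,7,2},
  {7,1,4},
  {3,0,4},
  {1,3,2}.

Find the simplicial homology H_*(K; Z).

Order the vertices as 0 < 1 < 2 < 3 < 4 < 5 < 6 < 7. Listing each simplex with vertices in this order, K has dimension 2 with simplices:

  0-simplices (8): [0], [1], [2], [3], [4], [5], [6], [7]
  1-simplices (24): (24 of them)
  2-simplices (16): [0,1,3], [0,1,7], [0,2,4], [0,2,5], [0,3,4], [0,5,7], [1,2,3], [1,2,5], [1,4,5], [1,4,7], [2,3,6], [2,4,7], [2,6,7], [3,4,5], [3,5,6], [5,6,7]

giving chain groups C_0 ≅ Z^8, C_1 ≅ Z^24, C_2 ≅ Z^16.

Boundary ∂_1: C_1 → C_0 maps an edge to its endpoints' difference, ∂[p,q] = q − p.
The resulting 8×24 matrix has rank 7, and its Smith normal form has invariant factors (1,1,1,1,1,1,1).

Boundary ∂_2: C_2 → C_1 acts by ∂[p,q,r] = [q,r] − [p,r] + [p,q]. For instance
  ∂[0,2,4] = [2,4] − [0,4] + [0,2],
  ∂[2,3,6] = [3,6] − [2,6] + [2,3].
The 24×16 boundary matrix has rank 15 and Smith normal form diag(1,1,1,1,1,1,1,1,1,1,1,1,1,1,1).

Reading off H_k = ker ∂_k / im ∂_{k+1}:

  H_0: rank C_0 − rank ∂_1 = 8 − 7 = 1, and the invariant factors of ∂_1 are all 1, so H_0 ≅ Z.
  H_1: rank ker ∂_1 − rank ∂_2 = (24 − 7) − 15 = 2, and the invariant factors of ∂_2 are all 1, so H_1 ≅ Z^2.
  H_2: rank ker ∂_2 − rank ∂_3 = (16 − 15) − 0 = 1, and there is no ∂_3, so H_2 ≅ Z.

H_0 ≅ Z,  H_1 ≅ Z^2,  H_2 ≅ Z.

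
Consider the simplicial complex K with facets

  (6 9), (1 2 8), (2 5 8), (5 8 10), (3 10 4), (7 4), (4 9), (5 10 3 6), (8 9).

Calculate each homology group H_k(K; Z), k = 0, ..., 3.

Fix the vertex order 1 < 2 < 3 < 4 < 5 < 6 < 7 < 8 < 9 < 10 and write every simplex with vertices in increasing order. Then dim K = 3 and the simplices of K are:

  0-simplices (10): [1], [2], [3], [4], [5], [6], [7], [8], [9], [10]
  1-simplices (18): [1,2], [1,8], [2,5], [2,8], [3,4], [3,5], [3,6], [3,10], [4,7], [4,9], [4,10], [5,6], [5,8], [5,10], [6,9], [6,10], [8,9], [8,10]
  2-simplices (8): [1,2,8], [2,5,8], [3,4,10], [3,5,6], [3,5,10], [3,6,10], [5,6,10], [5,8,10]
  3-simplices (1): [3,5,6,10]

so the chain groups are C_0 ≅ Z^10, C_1 ≅ Z^18, C_2 ≅ Z^8, C_3 ≅ Z^1.

∂_1: C_1 → C_0 sends each edge [p,q] (with p < q) to q − p. For instance
  ∂[5,6] = [6] − [5].
As a 10×18 matrix over Z this has rank 9, with invariant factors (1,1,1,1,1,1,1,1,1).

The boundary map ∂_2: C_2 → C_1 maps a triangle to the signed sum of its edges. For instance
  ∂[3,5,10] = [5,10] − [3,10] + [3,5],
  ∂[1,2,8] = [2,8] − [1,8] + [1,2].
The resulting 18×8 matrix has rank 7, and its Smith normal form has invariant factors (1,1,1,1,1,1,1).

Boundary ∂_3: C_3 → C_2 sends each 3-simplex σ to the alternating sum Σ_i (−1)^i (σ with its i-th vertex removed). For instance
  ∂[3,5,6,10] = [5,6,10] − [3,6,10] + [3,5,10] − [3,5,6].
This gives a 8×1 integer matrix of rank 1; reducing to Smith normal form yields diagonal entries (1).

Computing H_k = (kernel of ∂_k) / (image of ∂_{k+1}):

  H_0: rank C_0 − rank ∂_1 = 10 − 9 = 1, and the invariant factors of ∂_1 are all 1, so H_0 = Z.
  H_1: rank ker ∂_1 − rank ∂_2 = (18 − 9) − 7 = 2, and the invariant factors of ∂_2 are all 1, so H_1 = Z^2.
  H_2: rank ker ∂_2 − rank ∂_3 = (8 − 7) − 1 = 0, and the invariant factors of ∂_3 are all 1, so H_2 = 0.
  H_3: rank ker ∂_3 − rank ∂_4 = (1 − 1) − 0 = 0, and there is no ∂_4, so H_3 = 0.

H_0 ≅ Z,  H_1 ≅ Z^2,  H_2 = 0,  H_3 = 0.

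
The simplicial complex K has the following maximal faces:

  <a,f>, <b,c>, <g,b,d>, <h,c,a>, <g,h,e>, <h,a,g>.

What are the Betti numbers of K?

b_0 = 1, b_1 = 1, b_2 = 0.

We work with the vertex ordering a < b < c < d < e < f < g < h. The simplices of K, each written with vertices in increasing order, are:

  0-simplices (8): a, b, c, d, e, f, g, h
  1-simplices (12): ac, af, ag, ah, bc, bd, bg, ch, dg, eg, eh, gh
  2-simplices (4): ach, agh, bdg, egh

giving chain groups C_0 ≅ Z^8, C_1 ≅ Z^12, C_2 ≅ Z^4.

Boundary ∂_1: C_1 → C_0 is given by ∂[p,q] = [q] − [p].
The 8×12 boundary matrix has rank 7 and Smith normal form diag(1,1,1,1,1,1,1).

Boundary ∂_2: C_2 → C_1 sends each 2-simplex [p,q,r] to [q,r] − [p,r] + [p,q]. For instance
  ∂bdg = dg − bg + bd,
  ∂agh = gh − ah + ag.
This gives a 12×4 integer matrix of rank 4; reducing to Smith normal form yields diagonal entries (1,1,1,1).

Reading off H_k = ker ∂_k / im ∂_{k+1}:

  H_0: rank C_0 − rank ∂_1 = 8 − 7 = 1, and the invariant factors of ∂_1 are all 1, so H_0 ≅ Z.
  H_1: rank ker ∂_1 − rank ∂_2 = (12 − 7) − 4 = 1, and the invariant factors of ∂_2 are all 1, so H_1 ≅ Z.
  H_2: rank ker ∂_2 − rank ∂_3 = (4 − 4) − 0 = 0, and there is no ∂_3, so H_2 ≅ 0.

Hence the Betti numbers are b_0 = 1, b_1 = 1, b_2 = 0.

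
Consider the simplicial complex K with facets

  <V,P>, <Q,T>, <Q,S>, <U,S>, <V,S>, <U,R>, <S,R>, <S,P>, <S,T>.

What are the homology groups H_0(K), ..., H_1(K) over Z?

H_0 ≅ Z,  H_1 ≅ Z^3.

Take the total order P < Q < R < S < T < U < V on the vertex set. Then K (dimension 1) consists of the simplices:

  0-simplices (7): P, Q, R, S, T, U, V
  1-simplices (9): PS, PV, QS, QT, RS, RU, ST, SU, SV

so the chain groups are C_0 ≅ Z^7, C_1 ≅ Z^9.

∂_1: C_1 → C_0 maps an edge to its endpoints' difference, ∂[p,q] = q − p.
This gives a 7×9 integer matrix of rank 6; reducing to Smith normal form yields diagonal entries (1,1,1,1,1,1).

From H_k ≅ ker(∂_k) / im(∂_{k+1}) we obtain:

  H_0: rank C_0 − rank ∂_1 = 7 − 6 = 1, and the invariant factors of ∂_1 are all 1, so H_0 = Z.
  H_1: rank ker ∂_1 − rank ∂_2 = (9 − 6) − 0 = 3, and there is no ∂_2, so H_1 = Z^3.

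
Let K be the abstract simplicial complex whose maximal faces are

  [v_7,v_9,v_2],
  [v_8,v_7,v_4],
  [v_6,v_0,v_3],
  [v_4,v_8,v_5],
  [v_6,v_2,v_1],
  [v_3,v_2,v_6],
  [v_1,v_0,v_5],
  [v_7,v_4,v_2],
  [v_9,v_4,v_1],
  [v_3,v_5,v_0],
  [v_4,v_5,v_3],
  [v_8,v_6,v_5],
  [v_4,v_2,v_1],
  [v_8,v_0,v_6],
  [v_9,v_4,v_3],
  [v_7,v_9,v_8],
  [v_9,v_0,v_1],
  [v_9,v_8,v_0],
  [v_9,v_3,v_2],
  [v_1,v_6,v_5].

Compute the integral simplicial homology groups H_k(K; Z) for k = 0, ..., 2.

Order the vertices as v_0 < v_1 < v_2 < v_3 < v_4 < v_5 < v_6 < v_7 < v_8 < v_9. Listing each simplex with vertices in this order, K has dimension 2 with simplices:

  0-simplices (10): [v_0], [v_1], [v_2], [v_3], [v_4], [v_5], [v_6], [v_7], [v_8], [v_9]
  1-simplices (30): (30 of them)
  2-simplices (20): (20 of them)

giving chain groups C_0 ≅ Z^10, C_1 ≅ Z^30, C_2 ≅ Z^20.

The boundary map ∂_1: C_1 → C_0 sends each edge [p,q] (with p < q) to q − p.
As a 10×30 matrix over Z this has rank 9, with invariant factors (1,1,1,1,1,1,1,1,1).

∂_2: C_2 → C_1 sends each 2-simplex [p,q,r] to [q,r] − [p,r] + [p,q]. For instance
  ∂[v_1,v_2,v_6] = [v_2,v_6] − [v_1,v_6] + [v_1,v_2],
  ∂[v_3,v_4,v_5] = [v_4,v_5] − [v_3,v_5] + [v_3,v_4].
This gives a 30×20 integer matrix of rank 20; reducing to Smith normal form yields diagonal entries (1,1,1,1,1,1,1,1,1,1,1,1,1,1,1,1,1,1,1,2).

Computing H_k = (kernel of ∂_k) / (image of ∂_{k+1}):

  H_0: rank C_0 − rank ∂_1 = 10 − 9 = 1, and the invariant factors of ∂_1 are all 1, so H_0 ≅ Z.
  H_1: rank ker ∂_1 − rank ∂_2 = (30 − 9) − 20 = 1, and ∂_2 has invariant factor 2 > 1, so H_1 ≅ Z ⊕ Z/2.
  H_2: rank ker ∂_2 − rank ∂_3 = (20 − 20) − 0 = 0, and there is no ∂_3, so H_2 ≅ 0.

As a check, the Euler characteristic is 10 − 30 + 20 = 0, which agrees with 1 − 1 + 0 = 0.

H_0 ≅ Z,  H_1 ≅ Z ⊕ Z/2,  H_2 = 0.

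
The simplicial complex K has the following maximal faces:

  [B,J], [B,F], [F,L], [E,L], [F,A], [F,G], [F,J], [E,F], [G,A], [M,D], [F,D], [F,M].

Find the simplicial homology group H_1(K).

We work with the vertex ordering A < B < D < E < F < G < J < L < M. The simplices of K, each written with vertices in increasing order, are:

  0-simplices (9): A, B, D, E, F, G, J, L, M
  1-simplices (12): AF, AG, BF, BJ, DF, DM, EF, EL, FG, FJ, FL, FM

Hence C_0 ≅ Z^9, C_1 ≅ Z^12.

∂_1: C_1 → C_0 maps an edge to its endpoints' difference, ∂[p,q] = q − p. For instance
  ∂BJ = J − B.
The resulting 9×12 matrix has rank 8, and its Smith normal form has invariant factors (1,1,1,1,1,1,1,1).

Reading off H_k = ker ∂_k / im ∂_{k+1}:

  H_1: rank ker ∂_1 − rank ∂_2 = (12 − 8) − 0 = 4, and there is no ∂_2, so H_1 ≅ Z^4.

H_1 = Z^4.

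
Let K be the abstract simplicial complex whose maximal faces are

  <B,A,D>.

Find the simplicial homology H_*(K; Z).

We work with the vertex ordering A < B < D. The simplices of K, each written with vertices in increasing order, are:

  0-simplices (3): A, B, D
  1-simplices (3): AB, AD, BD
  2-simplices (1): ABD

Hence C_0 ≅ Z^3, C_1 ≅ Z^3, C_2 ≅ Z^1.

The boundary map ∂_1: C_1 → C_0 maps an edge to its endpoints' difference, ∂[p,q] = q − p.
The resulting 3×3 matrix has rank 2, and its Smith normal form has invariant factors (1,1).

Boundary ∂_2: C_2 → C_1 acts by ∂[p,q,r] = [q,r] − [p,r] + [p,q]. For instance
  ∂ABD = BD − AD + AB.
This gives a 3×1 integer matrix of rank 1; reducing to Smith normal form yields diagonal entries (1).

Now H_k = ker ∂_k / im ∂_{k+1}, so:

  H_0: rank C_0 − rank ∂_1 = 3 − 2 = 1, and the invariant factors of ∂_1 are all 1, so H_0 = Z.
  H_1: rank ker ∂_1 − rank ∂_2 = (3 − 2) − 1 = 0, and the invariant factors of ∂_2 are all 1, so H_1 = 0.
  H_2: rank ker ∂_2 − rank ∂_3 = (1 − 1) − 0 = 0, and there is no ∂_3, so H_2 = 0.

(K is a triangulation of the 2-simplex.)

H_0 = Z,  H_1 = 0,  H_2 = 0.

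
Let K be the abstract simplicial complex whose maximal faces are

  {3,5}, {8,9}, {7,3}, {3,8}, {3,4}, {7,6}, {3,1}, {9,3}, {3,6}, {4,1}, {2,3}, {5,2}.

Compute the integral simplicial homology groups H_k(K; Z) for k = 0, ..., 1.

K has 9 vertices, 12 edges.
rank ∂_0 = 0, rank ∂_1 = 8 ⇒ b_0 = 9 − 0 − 8 = 1; all invariant factors of ∂_1 are 1 so no torsion. So H_0 ≅ Z.
rank ∂_1 = 8, rank ∂_2 = 0 ⇒ b_1 = 12 − 8 − 0 = 4. So H_1 ≅ Z^4.

H_0 ≅ Z,  H_1 ≅ Z^4.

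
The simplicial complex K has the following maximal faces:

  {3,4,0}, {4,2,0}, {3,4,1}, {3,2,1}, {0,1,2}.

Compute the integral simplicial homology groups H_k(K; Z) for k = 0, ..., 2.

We work with the vertex ordering 0 < 1 < 2 < 3 < 4. The simplices of K, each written with vertices in increasing order, are:

  0-simplices (5): [0], [1], [2], [3], [4]
  1-simplices (10): [0,1], [0,2], [0,3], [0,4], [1,2], [1,3], [1,4], [2,3], [2,4], [3,4]
  2-simplices (5): [0,1,2], [0,2,4], [0,3,4], [1,2,3], [1,3,4]

giving chain groups C_0 ≅ Z^5, C_1 ≅ Z^10, C_2 ≅ Z^5.

∂_1: C_1 → C_0 maps an edge to its endpoints' difference, ∂[p,q] = q − p. For instance
  ∂[0,3] = [3] − [0].
The 5×10 boundary matrix has rank 4 and Smith normal form diag(1,1,1,1).

∂_2: C_2 → C_1 acts by ∂[p,q,r] = [q,r] − [p,r] + [p,q]. For instance
  ∂[0,3,4] = [3,4] − [0,4] + [0,3],
  ∂[0,1,2] = [1,2] − [0,2] + [0,1].
The resulting 10×5 matrix has rank 5, and its Smith normal form has invariant factors (1,1,1,1,1).

From H_k ≅ ker(∂_k) / im(∂_{k+1}) we obtain:

  H_0: rank C_0 − rank ∂_1 = 5 − 4 = 1, and the invariant factors of ∂_1 are all 1, so H_0 ≅ Z.
  H_1: rank ker ∂_1 − rank ∂_2 = (10 − 4) − 5 = 1, and the invariant factors of ∂_2 are all 1, so H_1 ≅ Z.
  H_2: rank ker ∂_2 − rank ∂_3 = (5 − 5) − 0 = 0, and there is no ∂_3, so H_2 ≅ 0.

H_0 = Z,  H_1 = Z,  H_2 = 0.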